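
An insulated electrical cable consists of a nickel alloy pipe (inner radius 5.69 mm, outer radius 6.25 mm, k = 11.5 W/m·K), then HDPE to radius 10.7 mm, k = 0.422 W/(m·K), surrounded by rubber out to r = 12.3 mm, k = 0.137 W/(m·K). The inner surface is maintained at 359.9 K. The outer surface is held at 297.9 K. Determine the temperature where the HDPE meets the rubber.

T = 325.3 K

Treat each layer as a resistance in series:
  R'_nickel alloy = ln(0.00625/0.00569)/(2πk) = 0.09387/(2π·11.5) = 0.001299 m·K/W
  R'_HDPE = ln(0.0107/0.00625)/(2πk) = 0.5377/(2π·0.422) = 0.2028 m·K/W
  R'_rubber = ln(0.0123/0.0107)/(2πk) = 0.1394/(2π·0.137) = 0.1619 m·K/W
ΣR = 0.001299 + 0.2028 + 0.1619 = 0.3660 m·K/W
Q' = ΔT/ΣR = (359.9 K − 297.9 K)/0.3660 = 169.4 W/m
From the inner boundary to the HDPE/rubber interface, ΣR_partial = 0.2041 m·K/W.
T_interface = T_in − Q'·ΣR_partial = 359.9 K − (169.4)(0.2041) = 325.3 K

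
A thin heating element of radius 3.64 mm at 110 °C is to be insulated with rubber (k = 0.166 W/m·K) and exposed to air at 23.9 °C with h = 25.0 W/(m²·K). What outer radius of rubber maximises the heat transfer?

r_cr = 0.664 cm

For a cylinder, r_cr = k_ins/h = 0.166/25.0 = 0.00664 m = 0.664 cm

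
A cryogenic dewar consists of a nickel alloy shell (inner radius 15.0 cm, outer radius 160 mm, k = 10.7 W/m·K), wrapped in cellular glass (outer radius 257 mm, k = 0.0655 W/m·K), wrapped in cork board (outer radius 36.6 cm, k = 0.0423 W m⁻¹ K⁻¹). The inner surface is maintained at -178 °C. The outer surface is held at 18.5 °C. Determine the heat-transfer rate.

Resistance network (inner→outer):
  R_nickel alloy = (1/0.150 − 1/0.160)/(4πk) = 0.4167/(4π·10.7) = 0.003099 K/W
  R_cellular glass = (1/0.160 − 1/0.257)/(4πk) = 2.359/(4π·0.0655) = 2.866 K/W
  R_cork board = (1/0.257 − 1/0.366)/(4πk) = 1.159/(4π·0.0423) = 2.180 K/W
ΣR = 0.003099 + 2.866 + 2.180 = 5.049 K/W
Q = ΔT/ΣR = (-178 °C − 18.5 °C)/5.049 = -38.9 W
(Negative Q ⇒ heat flows inward; heat gain = 38.9 W.)

Q = 38.9 W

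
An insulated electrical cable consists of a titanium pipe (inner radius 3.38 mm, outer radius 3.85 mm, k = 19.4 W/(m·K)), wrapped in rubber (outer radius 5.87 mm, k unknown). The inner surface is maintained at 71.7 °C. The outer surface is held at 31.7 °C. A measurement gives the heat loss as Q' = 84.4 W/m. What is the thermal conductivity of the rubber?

k = 0.142 W/m·K

ΣR = ΔT/Q' = |71.7 − 31.7|/84.4 = 0.4739 m·K/W
Known resistances:
  R'_titanium = ln(0.00385/0.00338)/(2πk) = 0.1302/(2π·19.4) = 0.001068 m·K/W
R_rubber = ΣR − ΣR_known = 0.4739 − 0.001068 = 0.4728 m·K/W
ln(r₂/r₁)/(2πk) = 0.4728 ⇒ k = 0.4218/(2π·0.4728) = 0.142 W/m·K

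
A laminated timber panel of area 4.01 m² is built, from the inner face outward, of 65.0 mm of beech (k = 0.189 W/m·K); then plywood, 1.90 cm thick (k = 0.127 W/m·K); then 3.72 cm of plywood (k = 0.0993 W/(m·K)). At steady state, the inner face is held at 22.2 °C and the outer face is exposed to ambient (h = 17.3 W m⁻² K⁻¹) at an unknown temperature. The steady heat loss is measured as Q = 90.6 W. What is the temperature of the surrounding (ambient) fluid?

Sum the resistances:
  R_beech = L/(kA) = 0.0650/(0.189·4.01) = 0.08576 K/W
  R_plywood = L/(kA) = 0.0190/(0.127·4.01) = 0.03731 K/W
  R_plywood = L/(kA) = 0.0372/(0.0993·4.01) = 0.09342 K/W
  R_conv,out = 1/(hA) = 1/(17.3·4.01) = 0.01441 K/W
ΣR = 0.2309 K/W
ΔT = Q·ΣR = 90.6 × 0.2309 = 20.92 K
Heat flows outward, so T_out = T_in − ΔT = 22.2 − 20.92 = 1.28 °C

T_out = 1.28 °C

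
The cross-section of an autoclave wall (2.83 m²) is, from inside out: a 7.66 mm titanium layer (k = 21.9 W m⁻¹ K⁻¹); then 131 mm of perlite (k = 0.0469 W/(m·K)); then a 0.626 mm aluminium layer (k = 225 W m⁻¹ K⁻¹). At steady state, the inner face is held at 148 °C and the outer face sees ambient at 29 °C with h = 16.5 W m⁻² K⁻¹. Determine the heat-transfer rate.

Series thermal resistances, inner to outer:
  R_titanium = L/(kA) = 0.00766/(21.9·2.83) = 1.236×10^-4 K/W
  R_perlite = L/(kA) = 0.131/(0.0469·2.83) = 0.9870 K/W
  R_aluminium = L/(kA) = 6.26×10^-4/(225·2.83) = 9.831×10^-7 K/W
  R_conv,out = 1/(hA) = 1/(16.5·2.83) = 0.02142 K/W
ΣR = 1.236×10^-4 + 0.9870 + 9.831×10^-7 + 0.02142 = 1.009 K/W
Q = ΔT/ΣR = (148 °C − 29 °C)/1.009 = 118 W

Q = 118 W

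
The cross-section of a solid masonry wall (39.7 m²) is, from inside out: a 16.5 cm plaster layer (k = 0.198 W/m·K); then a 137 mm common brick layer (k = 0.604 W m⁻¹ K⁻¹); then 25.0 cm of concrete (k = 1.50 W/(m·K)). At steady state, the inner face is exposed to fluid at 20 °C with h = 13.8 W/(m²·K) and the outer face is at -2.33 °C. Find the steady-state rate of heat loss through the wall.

Q = 682 W

Treat each layer as a resistance in series:
  R_conv,in = 1/(hA) = 1/(13.8·39.7) = 0.001825 K/W
  R_plaster = L/(kA) = 0.165/(0.198·39.7) = 0.02099 K/W
  R_common brick = L/(kA) = 0.137/(0.604·39.7) = 0.005713 K/W
  R_concrete = L/(kA) = 0.250/(1.50·39.7) = 0.004198 K/W
ΣR = 0.001825 + 0.02099 + 0.005713 + 0.004198 = 0.03273 K/W
Q = ΔT/ΣR = (20 °C − -2.33 °C)/0.03273 = 682 W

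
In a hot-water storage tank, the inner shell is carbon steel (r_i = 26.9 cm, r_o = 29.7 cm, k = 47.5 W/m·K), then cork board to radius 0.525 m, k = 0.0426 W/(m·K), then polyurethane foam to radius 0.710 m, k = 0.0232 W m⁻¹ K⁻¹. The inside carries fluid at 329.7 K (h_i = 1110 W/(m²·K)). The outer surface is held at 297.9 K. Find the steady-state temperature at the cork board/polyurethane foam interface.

T = 310.1 K

Resistance network (inner→outer):
  R_conv,in = 1/(4πr²h) = 1/(4π·0.269²·1110) = 9.907×10^-4 K/W
  R_carbon steel = (1/0.269 − 1/0.297)/(4πk) = 0.3505/(4π·47.5) = 5.871×10^-4 K/W
  R_cork board = (1/0.297 − 1/0.525)/(4πk) = 1.462/(4π·0.0426) = 2.731 K/W
  R_polyurethane foam = (1/0.525 − 1/0.710)/(4πk) = 0.4963/(4π·0.0232) = 1.702 K/W
ΣR = 9.907×10^-4 + 5.871×10^-4 + 2.731 + 1.702 = 4.435 K/W
Q = ΔT/ΣR = (329.7 K − 297.9 K)/4.435 = 7.170 W
From the inner boundary to the cork board/polyurethane foam interface, ΣR_partial = 2.733 K/W.
T_interface = T_in − Q·ΣR_partial = 329.7 K − (7.170)(2.733) = 310.1 K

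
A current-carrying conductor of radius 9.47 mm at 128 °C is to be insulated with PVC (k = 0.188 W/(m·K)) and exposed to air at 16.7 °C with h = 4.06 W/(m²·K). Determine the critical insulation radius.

For a cylinder, r_cr = k_ins/h = 0.188/4.06 = 0.0463 m = 4.63 cm

r_cr = 4.63 cm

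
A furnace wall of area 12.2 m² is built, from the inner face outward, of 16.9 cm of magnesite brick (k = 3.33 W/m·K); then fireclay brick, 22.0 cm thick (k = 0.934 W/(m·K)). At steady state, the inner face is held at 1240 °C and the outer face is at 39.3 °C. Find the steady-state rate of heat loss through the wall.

Q = 51200 W

Treat each layer as a resistance in series:
  R_magnesite brick = L/(kA) = 0.169/(3.33·12.2) = 0.004160 K/W
  R_fireclay brick = L/(kA) = 0.220/(0.934·12.2) = 0.01931 K/W
ΣR = 0.004160 + 0.01931 = 0.02347 K/W
Q = ΔT/ΣR = (1240 °C − 39.3 °C)/0.02347 = 51200 W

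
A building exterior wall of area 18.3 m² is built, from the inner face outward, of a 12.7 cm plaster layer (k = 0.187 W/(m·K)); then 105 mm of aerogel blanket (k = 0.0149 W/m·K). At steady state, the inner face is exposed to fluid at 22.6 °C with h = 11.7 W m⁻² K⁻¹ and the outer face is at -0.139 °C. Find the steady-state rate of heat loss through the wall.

Q = 53.3 W

Resistance network (inner→outer):
  R_conv,in = 1/(hA) = 1/(11.7·18.3) = 0.004670 K/W
  R_plaster = L/(kA) = 0.127/(0.187·18.3) = 0.03711 K/W
  R_aerogel blanket = L/(kA) = 0.105/(0.0149·18.3) = 0.3851 K/W
ΣR = 0.004670 + 0.03711 + 0.3851 = 0.4269 K/W
Q = ΔT/ΣR = (22.6 °C − -0.139 °C)/0.4269 = 53.3 W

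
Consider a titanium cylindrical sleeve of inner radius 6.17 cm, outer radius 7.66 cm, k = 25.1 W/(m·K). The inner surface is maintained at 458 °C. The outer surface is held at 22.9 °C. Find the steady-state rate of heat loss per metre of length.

Q' = 2πk·ΔT/ln(r₂/r₁) = 2π × 25.1 × 435.1 / ln(0.0766/0.0617) = 3.17×10^5 W/m

Q' = 317 kW/m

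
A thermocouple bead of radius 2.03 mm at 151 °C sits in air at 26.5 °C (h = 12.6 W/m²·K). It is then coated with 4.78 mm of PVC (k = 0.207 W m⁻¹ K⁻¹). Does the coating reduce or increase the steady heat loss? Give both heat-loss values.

increases: 0.0812 → 0.463 W

Critical radius for a sphere: r_cr = 2k/h = 0.0329 m = 3.29 cm.
Outer radius after coating: r₂ = 0.00203 + 0.00478 = 0.00681 m.
Since r₁ < r_cr and r₂ ≤ r_cr, the coating moves toward the maximum at r_cr — heat loss rises.
Bare: R = 1/(4πr₁²h) = 1533 K/W; Q = 124.5/1533 = 0.0812 W.
Coated: R = R_cond + R_conv = 269.1 K/W; Q = 124.5/269.1 = 0.463 W.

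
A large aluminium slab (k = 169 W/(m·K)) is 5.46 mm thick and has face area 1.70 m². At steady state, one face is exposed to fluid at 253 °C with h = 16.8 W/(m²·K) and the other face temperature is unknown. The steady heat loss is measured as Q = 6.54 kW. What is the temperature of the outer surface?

T_out = 23.9 °C

Series resistances:
  R_conv,in = 1/(hA) = 1/(16.8·1.70) = 0.03501 K/W
  R_aluminium = L/(kA) = 0.00546/(169·1.70) = 1.900×10^-5 K/W
ΣR = 0.03503 K/W
ΔT = Q·ΣR = 6540 × 0.03503 = 229.1 K
Heat flows outward, so T_out = T_in − ΔT = 253 − 229.1 = 23.9 °C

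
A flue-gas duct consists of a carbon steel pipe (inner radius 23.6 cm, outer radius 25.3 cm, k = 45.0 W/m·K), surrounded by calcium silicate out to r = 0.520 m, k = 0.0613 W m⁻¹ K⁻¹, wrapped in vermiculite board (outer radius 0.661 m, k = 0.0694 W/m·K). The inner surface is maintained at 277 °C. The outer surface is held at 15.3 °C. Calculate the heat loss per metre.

Q' = 108 W/m

Treat each layer as a resistance in series:
  R'_carbon steel = ln(0.253/0.236)/(2πk) = 0.06956/(2π·45.0) = 2.460×10^-4 m·K/W
  R'_calcium silicate = ln(0.520/0.253)/(2πk) = 0.7204/(2π·0.0613) = 1.870 m·K/W
  R'_vermiculite board = ln(0.661/0.520)/(2πk) = 0.2399/(2π·0.0694) = 0.5502 m·K/W
ΣR = 2.460×10^-4 + 1.870 + 0.5502 = 2.420 m·K/W
Q' = ΔT/ΣR = (277 °C − 15.3 °C)/2.420 = 108 W/m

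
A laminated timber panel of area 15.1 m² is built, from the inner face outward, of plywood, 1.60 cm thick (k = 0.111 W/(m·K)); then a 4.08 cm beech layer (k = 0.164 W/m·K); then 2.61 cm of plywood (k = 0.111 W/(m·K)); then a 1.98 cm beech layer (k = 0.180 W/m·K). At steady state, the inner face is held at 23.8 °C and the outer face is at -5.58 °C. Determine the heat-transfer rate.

Treat each layer as a resistance in series:
  R_plywood = L/(kA) = 0.0160/(0.111·15.1) = 0.009546 K/W
  R_beech = L/(kA) = 0.0408/(0.164·15.1) = 0.01648 K/W
  R_plywood = L/(kA) = 0.0261/(0.111·15.1) = 0.01557 K/W
  R_beech = L/(kA) = 0.0198/(0.180·15.1) = 0.007285 K/W
ΣR = 0.009546 + 0.01648 + 0.01557 + 0.007285 = 0.04888 K/W
Q = ΔT/ΣR = (23.8 °C − -5.58 °C)/0.04888 = 601 W

Q = 601 W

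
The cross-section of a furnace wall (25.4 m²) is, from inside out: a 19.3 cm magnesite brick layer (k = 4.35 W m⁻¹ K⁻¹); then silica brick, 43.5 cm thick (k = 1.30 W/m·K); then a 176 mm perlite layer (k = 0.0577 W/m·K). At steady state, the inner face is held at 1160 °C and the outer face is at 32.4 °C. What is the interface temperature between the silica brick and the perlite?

Series thermal resistances, inner to outer:
  R_magnesite brick = L/(kA) = 0.193/(4.35·25.4) = 0.001747 K/W
  R_silica brick = L/(kA) = 0.435/(1.30·25.4) = 0.01317 K/W
  R_perlite = L/(kA) = 0.176/(0.0577·25.4) = 0.1201 K/W
ΣR = 0.001747 + 0.01317 + 0.1201 = 0.1350 K/W
Q = ΔT/ΣR = (1160 °C − 32.4 °C)/0.1350 = 8353 W
From the inner boundary to the silica brick/perlite interface, ΣR_partial = 0.01492 K/W.
T_interface = T_in − Q·ΣR_partial = 1160 °C − (8353)(0.01492) = 1035 °C

T = 1035 °C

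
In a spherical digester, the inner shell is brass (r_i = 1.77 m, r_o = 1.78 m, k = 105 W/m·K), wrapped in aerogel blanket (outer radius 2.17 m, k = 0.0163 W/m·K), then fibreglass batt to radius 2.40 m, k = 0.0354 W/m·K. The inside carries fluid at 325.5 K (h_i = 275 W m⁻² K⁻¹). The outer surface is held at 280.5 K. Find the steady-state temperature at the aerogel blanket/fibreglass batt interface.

Resistance network (inner→outer):
  R_conv,in = 1/(4πr²h) = 1/(4π·1.77²·275) = 9.237×10^-5 K/W
  R_brass = (1/1.77 − 1/1.78)/(4πk) = 0.003174/(4π·105) = 2.406×10^-6 K/W
  R_aerogel blanket = (1/1.78 − 1/2.17)/(4πk) = 0.1010/(4π·0.0163) = 0.4929 K/W
  R_fibreglass batt = (1/2.17 − 1/2.40)/(4πk) = 0.04416/(4π·0.0354) = 0.09928 K/W
ΣR = 9.237×10^-5 + 2.406×10^-6 + 0.4929 + 0.09928 = 0.5923 K/W
Q = ΔT/ΣR = (325.5 K − 280.5 K)/0.5923 = 75.98 W
From the inner boundary to the aerogel blanket/fibreglass batt interface, ΣR_partial = 0.4930 K/W.
T_interface = T_in − Q·ΣR_partial = 325.5 K − (75.98)(0.4930) = 288.0 K

T = 288.0 K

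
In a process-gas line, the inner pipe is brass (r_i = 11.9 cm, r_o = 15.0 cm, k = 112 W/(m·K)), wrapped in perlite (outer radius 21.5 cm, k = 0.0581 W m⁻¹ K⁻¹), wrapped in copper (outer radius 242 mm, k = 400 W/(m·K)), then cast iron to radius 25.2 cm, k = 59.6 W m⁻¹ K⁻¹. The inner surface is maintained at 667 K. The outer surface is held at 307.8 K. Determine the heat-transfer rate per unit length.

Q' = 364 W/m

Treat each layer as a resistance in series:
  R'_brass = ln(0.150/0.119)/(2πk) = 0.2315/(2π·112) = 3.290×10^-4 m·K/W
  R'_perlite = ln(0.215/0.150)/(2πk) = 0.3600/(2π·0.0581) = 0.9862 m·K/W
  R'_copper = ln(0.242/0.215)/(2πk) = 0.1183/(2π·400) = 4.707×10^-5 m·K/W
  R'_cast iron = ln(0.252/0.242)/(2πk) = 0.04049/(2π·59.6) = 1.081×10^-4 m·K/W
ΣR = 3.290×10^-4 + 0.9862 + 4.707×10^-5 + 1.081×10^-4 = 0.9867 m·K/W
Q' = ΔT/ΣR = (667 K − 307.8 K)/0.9867 = 364 W/m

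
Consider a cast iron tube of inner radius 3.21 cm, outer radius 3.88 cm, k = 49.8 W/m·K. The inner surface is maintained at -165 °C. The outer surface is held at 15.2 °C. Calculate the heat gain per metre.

Q' = 297 kW/m

Q' = 2πk·ΔT/ln(r₂/r₁) = 2π × 49.8 × 180.2 / ln(0.0388/0.0321) = 2.97×10^5 W/m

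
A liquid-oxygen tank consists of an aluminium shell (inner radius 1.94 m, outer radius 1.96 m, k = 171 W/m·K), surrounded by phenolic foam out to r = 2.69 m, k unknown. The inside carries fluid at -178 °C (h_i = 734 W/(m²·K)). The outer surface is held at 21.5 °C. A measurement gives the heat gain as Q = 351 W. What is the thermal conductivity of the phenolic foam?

ΣR = ΔT/Q = |-178 − 21.5|/351 = 0.5684 K/W
Known resistances:
  R_conv,in = 1/(4πr²h) = 1/(4π·1.94²·734) = 2.881×10^-5 K/W
  R_aluminium = (1/1.94 − 1/1.96)/(4πk) = 0.005260/(4π·171) = 2.448×10^-6 K/W
R_phenolic foam = ΣR − ΣR_known = 0.5684 − 3.126×10^-5 = 0.5684 K/W
(1/r₁−1/r₂)/(4πk) = 0.5684 ⇒ k = 0.1385/(4π·0.5684) = 0.0194 W/m·K

k = 0.0194 W/m·K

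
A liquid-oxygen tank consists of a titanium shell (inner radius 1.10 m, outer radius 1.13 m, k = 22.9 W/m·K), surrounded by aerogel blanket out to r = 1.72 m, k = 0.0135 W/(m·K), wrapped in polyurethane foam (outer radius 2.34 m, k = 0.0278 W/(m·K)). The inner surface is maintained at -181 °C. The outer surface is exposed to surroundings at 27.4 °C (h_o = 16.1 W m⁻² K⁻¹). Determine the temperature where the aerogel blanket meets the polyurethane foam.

Series thermal resistances, inner to outer:
  R_titanium = (1/1.10 − 1/1.13)/(4πk) = 0.02414/(4π·22.9) = 8.387×10^-5 K/W
  R_aerogel blanket = (1/1.13 − 1/1.72)/(4πk) = 0.3036/(4π·0.0135) = 1.789 K/W
  R_polyurethane foam = (1/1.72 − 1/2.34)/(4πk) = 0.1540/(4π·0.0278) = 0.4410 K/W
  R_conv,out = 1/(4πr²h) = 1/(4π·2.34²·16.1) = 9.027×10^-4 K/W
ΣR = 8.387×10^-5 + 1.789 + 0.4410 + 9.027×10^-4 = 2.231 K/W
Q = ΔT/ΣR = (-181 °C − 27.4 °C)/2.231 = -93.41 W
From the inner boundary to the aerogel blanket/polyurethane foam interface, ΣR_partial = 1.789 K/W.
T_interface = T_in − Q·ΣR_partial = -181 °C − (-93.41)(1.789) = -13.9 °C

T = -13.9 °C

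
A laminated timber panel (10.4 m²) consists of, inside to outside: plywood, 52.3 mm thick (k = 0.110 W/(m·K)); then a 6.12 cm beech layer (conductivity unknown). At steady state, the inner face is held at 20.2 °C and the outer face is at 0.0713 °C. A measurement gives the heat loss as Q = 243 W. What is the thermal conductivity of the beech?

ΣR = ΔT/Q = |20.2 − 0.0713|/243 = 0.08283 K/W
Known resistances:
  R_plywood = L/(kA) = 0.0523/(0.110·10.4) = 0.04572 K/W
R_beech = ΣR − ΣR_known = 0.08283 − 0.04572 = 0.03711 K/W
L/(kA) = 0.03711 ⇒ k = 0.0612/(0.03711·10.4) = 0.159 W/m·K

k = 0.159 W/m·K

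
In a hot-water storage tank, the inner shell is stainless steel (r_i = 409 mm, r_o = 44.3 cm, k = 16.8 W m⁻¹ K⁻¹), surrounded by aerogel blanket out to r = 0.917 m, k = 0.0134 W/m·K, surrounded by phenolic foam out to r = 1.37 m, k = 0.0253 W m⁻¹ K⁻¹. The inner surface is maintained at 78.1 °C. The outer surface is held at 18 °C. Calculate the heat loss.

Treat each layer as a resistance in series:
  R_stainless steel = (1/0.409 − 1/0.443)/(4πk) = 0.1877/(4π·16.8) = 8.889×10^-4 K/W
  R_aerogel blanket = (1/0.443 − 1/0.917)/(4πk) = 1.167/(4π·0.0134) = 6.929 K/W
  R_phenolic foam = (1/0.917 − 1/1.37)/(4πk) = 0.3606/(4π·0.0253) = 1.134 K/W
ΣR = 8.889×10^-4 + 6.929 + 1.134 = 8.064 K/W
Q = ΔT/ΣR = (78.1 °C − 18 °C)/8.064 = 7.45 W

Q = 7.45 W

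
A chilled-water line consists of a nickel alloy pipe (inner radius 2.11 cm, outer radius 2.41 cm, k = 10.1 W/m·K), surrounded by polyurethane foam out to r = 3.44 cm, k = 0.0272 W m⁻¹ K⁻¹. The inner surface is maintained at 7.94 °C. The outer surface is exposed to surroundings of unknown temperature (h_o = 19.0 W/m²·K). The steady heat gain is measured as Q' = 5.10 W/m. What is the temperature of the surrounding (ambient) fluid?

T_out = 19.8 °C

Sum the resistances:
  R'_nickel alloy = ln(0.0241/0.0211)/(2πk) = 0.1329/(2π·10.1) = 0.002095 m·K/W
  R'_polyurethane foam = ln(0.0344/0.0241)/(2πk) = 0.3558/(2π·0.0272) = 2.082 m·K/W
  R'_conv,out = 1/(2πr h) = 1/(2π·0.0344·19.0) = 0.2435 m·K/W
ΣR = 2.328 m·K/W
ΔT = Q'·ΣR = 5.10 × 2.328 = 11.87 K
Heat flows inward, so T_out = T_in + ΔT = 7.94 + 11.87 = 19.8 °C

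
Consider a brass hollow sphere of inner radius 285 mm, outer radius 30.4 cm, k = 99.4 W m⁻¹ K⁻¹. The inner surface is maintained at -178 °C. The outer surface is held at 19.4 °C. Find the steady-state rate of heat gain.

Q = 1120 kW

Q = 4πk·ΔT/(1/r₁ − 1/r₂) = 4π × 99.4 × 197.4 / (1/0.285 − 1/0.304) = 1.12×10^6 W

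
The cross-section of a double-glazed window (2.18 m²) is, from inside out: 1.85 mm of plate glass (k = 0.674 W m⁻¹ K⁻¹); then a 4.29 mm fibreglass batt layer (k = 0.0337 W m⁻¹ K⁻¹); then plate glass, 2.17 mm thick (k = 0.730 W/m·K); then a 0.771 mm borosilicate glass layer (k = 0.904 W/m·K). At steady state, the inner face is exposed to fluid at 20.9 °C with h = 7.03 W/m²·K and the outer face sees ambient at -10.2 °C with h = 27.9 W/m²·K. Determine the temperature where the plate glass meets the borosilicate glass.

T = -6.54 °C

Treat each layer as a resistance in series:
  R_conv,in = 1/(hA) = 1/(7.03·2.18) = 0.06525 K/W
  R_plate glass = L/(kA) = 0.00185/(0.674·2.18) = 0.001259 K/W
  R_fibreglass batt = L/(kA) = 0.00429/(0.0337·2.18) = 0.05839 K/W
  R_plate glass = L/(kA) = 0.00217/(0.730·2.18) = 0.001364 K/W
  R_borosilicate glass = L/(kA) = 7.71×10^-4/(0.904·2.18) = 3.912×10^-4 K/W
  R_conv,out = 1/(hA) = 1/(27.9·2.18) = 0.01644 K/W
ΣR = 0.06525 + 0.001259 + 0.05839 + 0.001364 + 3.912×10^-4 + 0.01644 = 0.1431 K/W
Q = ΔT/ΣR = (20.9 °C − -10.2 °C)/0.1431 = 217.3 W
From the inner boundary to the plate glass/borosilicate glass interface, ΣR_partial = 0.1263 K/W.
T_interface = T_in − Q·ΣR_partial = 20.9 °C − (217.3)(0.1263) = -6.54 °C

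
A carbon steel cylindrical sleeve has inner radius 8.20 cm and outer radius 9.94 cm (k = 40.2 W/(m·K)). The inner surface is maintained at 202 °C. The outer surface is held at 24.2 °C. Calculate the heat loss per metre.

Q' = 233 kW/m

Q' = 2πk·ΔT/ln(r₂/r₁) = 2π × 40.2 × 177.8 / ln(0.0994/0.0820) = 2.33×10^5 W/m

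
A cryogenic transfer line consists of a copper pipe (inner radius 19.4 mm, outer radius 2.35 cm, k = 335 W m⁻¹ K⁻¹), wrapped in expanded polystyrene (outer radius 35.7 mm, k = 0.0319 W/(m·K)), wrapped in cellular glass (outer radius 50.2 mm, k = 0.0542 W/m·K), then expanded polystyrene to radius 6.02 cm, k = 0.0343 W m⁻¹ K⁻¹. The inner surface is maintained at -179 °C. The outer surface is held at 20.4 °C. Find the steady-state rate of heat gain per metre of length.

Series thermal resistances, inner to outer:
  R'_copper = ln(0.0235/0.0194)/(2πk) = 0.1917/(2π·335) = 9.109×10^-5 m·K/W
  R'_expanded polystyrene = ln(0.0357/0.0235)/(2πk) = 0.4182/(2π·0.0319) = 2.086 m·K/W
  R'_cellular glass = ln(0.0502/0.0357)/(2πk) = 0.3409/(2π·0.0542) = 1.001 m·K/W
  R'_expanded polystyrene = ln(0.0602/0.0502)/(2πk) = 0.1817/(2π·0.0343) = 0.8429 m·K/W
ΣR = 9.109×10^-5 + 2.086 + 1.001 + 0.8429 = 3.930 m·K/W
Q' = ΔT/ΣR = (-179 °C − 20.4 °C)/3.930 = -50.7 W/m
(Negative Q' ⇒ heat flows inward; heat gain = 50.7 W/m.)

Q' = 50.7 W/m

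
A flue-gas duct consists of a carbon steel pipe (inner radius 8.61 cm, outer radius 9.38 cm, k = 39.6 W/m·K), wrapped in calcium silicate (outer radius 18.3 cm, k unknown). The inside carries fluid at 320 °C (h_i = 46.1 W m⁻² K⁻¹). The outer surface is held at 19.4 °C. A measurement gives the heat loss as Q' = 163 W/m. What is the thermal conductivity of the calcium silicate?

k = 0.0590 W/m·K

ΣR = ΔT/Q' = |320 − 19.4|/163 = 1.844 m·K/W
Known resistances:
  R'_conv,in = 1/(2πr h) = 1/(2π·0.0861·46.1) = 0.04010 m·K/W
  R'_carbon steel = ln(0.0938/0.0861)/(2πk) = 0.08566/(2π·39.6) = 3.443×10^-4 m·K/W
R_calcium silicate = ΣR − ΣR_known = 1.844 − 0.04044 = 1.804 m·K/W
ln(r₂/r₁)/(2πk) = 1.804 ⇒ k = 0.6683/(2π·1.804) = 0.0590 W/m·K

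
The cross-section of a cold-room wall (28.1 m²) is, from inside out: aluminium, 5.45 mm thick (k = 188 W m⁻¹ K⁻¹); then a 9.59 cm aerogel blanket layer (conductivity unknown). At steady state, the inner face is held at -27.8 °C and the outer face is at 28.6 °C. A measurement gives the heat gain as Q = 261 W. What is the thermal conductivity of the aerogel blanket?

ΣR = ΔT/Q = |-27.8 − 28.6|/261 = 0.2161 K/W
Known resistances:
  R_aluminium = L/(kA) = 0.00545/(188·28.1) = 1.032×10^-6 K/W
R_aerogel blanket = ΣR − ΣR_known = 0.2161 − 1.032×10^-6 = 0.2161 K/W
L/(kA) = 0.2161 ⇒ k = 0.0959/(0.2161·28.1) = 0.0158 W/m·K

k = 0.0158 W/m·K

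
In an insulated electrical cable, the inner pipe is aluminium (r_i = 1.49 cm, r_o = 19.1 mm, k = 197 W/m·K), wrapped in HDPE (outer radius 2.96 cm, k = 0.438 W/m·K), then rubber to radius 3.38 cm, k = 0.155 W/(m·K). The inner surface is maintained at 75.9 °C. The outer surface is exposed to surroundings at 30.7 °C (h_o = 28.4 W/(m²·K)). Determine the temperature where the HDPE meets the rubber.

T = 60.3 °C

Resistance network (inner→outer):
  R'_aluminium = ln(0.0191/0.0149)/(2πk) = 0.2483/(2π·197) = 2.006×10^-4 m·K/W
  R'_HDPE = ln(0.0296/0.0191)/(2πk) = 0.4381/(2π·0.438) = 0.1592 m·K/W
  R'_rubber = ln(0.0338/0.0296)/(2πk) = 0.1327/(2π·0.155) = 0.1362 m·K/W
  R'_conv,out = 1/(2πr h) = 1/(2π·0.0338·28.4) = 0.1658 m·K/W
ΣR = 2.006×10^-4 + 0.1592 + 0.1362 + 0.1658 = 0.4614 m·K/W
Q' = ΔT/ΣR = (75.9 °C − 30.7 °C)/0.4614 = 97.96 W/m
From the inner boundary to the HDPE/rubber interface, ΣR_partial = 0.1594 m·K/W.
T_interface = T_in − Q'·ΣR_partial = 75.9 °C − (97.96)(0.1594) = 60.3 °C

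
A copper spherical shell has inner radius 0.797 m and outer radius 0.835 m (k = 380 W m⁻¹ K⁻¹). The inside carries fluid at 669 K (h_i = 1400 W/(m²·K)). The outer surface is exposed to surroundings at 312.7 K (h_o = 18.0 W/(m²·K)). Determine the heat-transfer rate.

Treat each layer as a resistance in series:
  R_conv,in = 1/(4πr²h) = 1/(4π·0.797²·1400) = 8.948×10^-5 K/W
  R_copper = (1/0.797 − 1/0.835)/(4πk) = 0.05710/(4π·380) = 1.196×10^-5 K/W
  R_conv,out = 1/(4πr²h) = 1/(4π·0.835²·18.0) = 0.006341 K/W
ΣR = 8.948×10^-5 + 1.196×10^-5 + 0.006341 = 0.006442 K/W
Q = ΔT/ΣR = (669 K − 312.7 K)/0.006442 = 55300 W

Q = 55.3 kW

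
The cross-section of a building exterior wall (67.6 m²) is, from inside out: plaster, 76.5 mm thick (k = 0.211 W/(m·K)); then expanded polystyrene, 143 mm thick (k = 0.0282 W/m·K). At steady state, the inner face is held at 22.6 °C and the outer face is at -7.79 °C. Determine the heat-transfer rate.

Treat each layer as a resistance in series:
  R_plaster = L/(kA) = 0.0765/(0.211·67.6) = 0.005363 K/W
  R_expanded polystyrene = L/(kA) = 0.143/(0.0282·67.6) = 0.07501 K/W
ΣR = 0.005363 + 0.07501 = 0.08037 K/W
Q = ΔT/ΣR = (22.6 °C − -7.79 °C)/0.08037 = 378 W

Q = 378 W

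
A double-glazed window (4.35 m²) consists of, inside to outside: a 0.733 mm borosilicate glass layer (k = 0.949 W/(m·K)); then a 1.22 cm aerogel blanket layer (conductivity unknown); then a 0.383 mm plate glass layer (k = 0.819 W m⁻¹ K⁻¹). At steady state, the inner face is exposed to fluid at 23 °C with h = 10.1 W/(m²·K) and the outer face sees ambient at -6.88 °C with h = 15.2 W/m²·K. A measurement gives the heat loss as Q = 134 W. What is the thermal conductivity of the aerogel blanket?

ΣR = ΔT/Q = |23 − -6.88|/134 = 0.2230 K/W
Known resistances:
  R_conv,in = 1/(hA) = 1/(10.1·4.35) = 0.02276 K/W
  R_borosilicate glass = L/(kA) = 7.33×10^-4/(0.949·4.35) = 1.776×10^-4 K/W
  R_plate glass = L/(kA) = 3.83×10^-4/(0.819·4.35) = 1.075×10^-4 K/W
  R_conv,out = 1/(hA) = 1/(15.2·4.35) = 0.01512 K/W
R_aerogel blanket = ΣR − ΣR_known = 0.2230 − 0.03817 = 0.1848 K/W
L/(kA) = 0.1848 ⇒ k = 0.0122/(0.1848·4.35) = 0.0152 W/m·K

k = 0.0152 W/m·K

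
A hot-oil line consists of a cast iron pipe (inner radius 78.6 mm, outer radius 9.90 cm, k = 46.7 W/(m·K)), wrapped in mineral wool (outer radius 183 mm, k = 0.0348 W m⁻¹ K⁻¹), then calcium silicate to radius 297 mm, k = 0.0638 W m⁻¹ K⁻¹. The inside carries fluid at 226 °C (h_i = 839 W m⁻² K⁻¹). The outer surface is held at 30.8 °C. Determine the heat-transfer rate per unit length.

Q' = 48.5 W/m

Treat each layer as a resistance in series:
  R'_conv,in = 1/(2πr h) = 1/(2π·0.0786·839) = 0.002413 m·K/W
  R'_cast iron = ln(0.0990/0.0786)/(2πk) = 0.2307/(2π·46.7) = 7.864×10^-4 m·K/W
  R'_mineral wool = ln(0.183/0.0990)/(2πk) = 0.6144/(2π·0.0348) = 2.810 m·K/W
  R'_calcium silicate = ln(0.297/0.183)/(2πk) = 0.4842/(2π·0.0638) = 1.208 m·K/W
ΣR = 0.002413 + 7.864×10^-4 + 2.810 + 1.208 = 4.021 m·K/W
Q' = ΔT/ΣR = (226 °C − 30.8 °C)/4.021 = 48.5 W/m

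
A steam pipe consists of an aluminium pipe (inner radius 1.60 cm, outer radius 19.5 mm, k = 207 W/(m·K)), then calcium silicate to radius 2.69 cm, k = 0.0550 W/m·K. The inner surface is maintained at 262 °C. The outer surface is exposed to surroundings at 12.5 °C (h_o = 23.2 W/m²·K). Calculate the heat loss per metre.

Series thermal resistances, inner to outer:
  R'_aluminium = ln(0.0195/0.0160)/(2πk) = 0.1978/(2π·207) = 1.521×10^-4 m·K/W
  R'_calcium silicate = ln(0.0269/0.0195)/(2πk) = 0.3217/(2π·0.0550) = 0.9309 m·K/W
  R'_conv,out = 1/(2πr h) = 1/(2π·0.0269·23.2) = 0.2550 m·K/W
ΣR = 1.521×10^-4 + 0.9309 + 0.2550 = 1.186 m·K/W
Q' = ΔT/ΣR = (262 °C − 12.5 °C)/1.186 = 210 W/m

Q' = 210 W/m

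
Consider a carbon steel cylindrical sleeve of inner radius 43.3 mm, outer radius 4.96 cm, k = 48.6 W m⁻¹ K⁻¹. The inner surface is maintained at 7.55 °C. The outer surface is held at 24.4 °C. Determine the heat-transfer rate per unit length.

Q' = 2πk·ΔT/ln(r₂/r₁) = 2π × 48.6 × 16.85 / ln(0.0496/0.0433) = 37900 W/m

Q' = 37.9 kW/m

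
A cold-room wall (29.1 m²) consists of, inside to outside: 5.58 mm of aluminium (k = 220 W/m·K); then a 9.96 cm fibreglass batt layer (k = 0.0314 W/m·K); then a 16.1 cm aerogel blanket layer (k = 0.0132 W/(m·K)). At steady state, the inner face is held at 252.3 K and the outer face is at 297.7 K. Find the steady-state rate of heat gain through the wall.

Treat each layer as a resistance in series:
  R_aluminium = L/(kA) = 0.00558/(220·29.1) = 8.716×10^-7 K/W
  R_fibreglass batt = L/(kA) = 0.0996/(0.0314·29.1) = 0.1090 K/W
  R_aerogel blanket = L/(kA) = 0.161/(0.0132·29.1) = 0.4191 K/W
ΣR = 8.716×10^-7 + 0.1090 + 0.4191 = 0.5281 K/W
Q = ΔT/ΣR = (252.3 K − 297.7 K)/0.5281 = -86.0 W
(Negative Q ⇒ heat flows inward; heat gain = 86.0 W.)

Q = 86.0 W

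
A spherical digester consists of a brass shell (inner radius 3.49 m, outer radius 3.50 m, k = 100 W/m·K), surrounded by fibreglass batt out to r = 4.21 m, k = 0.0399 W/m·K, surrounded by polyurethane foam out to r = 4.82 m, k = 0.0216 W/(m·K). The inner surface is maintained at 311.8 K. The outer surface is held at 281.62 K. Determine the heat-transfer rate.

Q = 146 W

Treat each layer as a resistance in series:
  R_brass = (1/3.49 − 1/3.50)/(4πk) = 8.187×10^-4/(4π·100) = 6.515×10^-7 K/W
  R_fibreglass batt = (1/3.50 − 1/4.21)/(4πk) = 0.04818/(4π·0.0399) = 0.09610 K/W
  R_polyurethane foam = (1/4.21 − 1/4.82)/(4πk) = 0.03006/(4π·0.0216) = 0.1107 K/W
ΣR = 6.515×10^-7 + 0.09610 + 0.1107 = 0.2068 K/W
Q = ΔT/ΣR = (311.8 K − 281.62 K)/0.2068 = 146 W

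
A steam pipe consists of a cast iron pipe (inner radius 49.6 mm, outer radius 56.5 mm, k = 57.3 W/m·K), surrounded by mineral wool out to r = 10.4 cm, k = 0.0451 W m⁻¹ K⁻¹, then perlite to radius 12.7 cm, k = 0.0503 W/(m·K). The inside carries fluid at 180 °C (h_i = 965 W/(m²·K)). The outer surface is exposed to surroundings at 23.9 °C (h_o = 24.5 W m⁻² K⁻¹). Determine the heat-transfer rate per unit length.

Q' = 55.0 W/m

Series thermal resistances, inner to outer:
  R'_conv,in = 1/(2πr h) = 1/(2π·0.0496·965) = 0.003325 m·K/W
  R'_cast iron = ln(0.0565/0.0496)/(2πk) = 0.1302/(2π·57.3) = 3.618×10^-4 m·K/W
  R'_mineral wool = ln(0.104/0.0565)/(2πk) = 0.6102/(2π·0.0451) = 2.153 m·K/W
  R'_perlite = ln(0.127/0.104)/(2πk) = 0.1998/(2π·0.0503) = 0.6322 m·K/W
  R'_conv,out = 1/(2πr h) = 1/(2π·0.127·24.5) = 0.05115 m·K/W
ΣR = 0.003325 + 3.618×10^-4 + 2.153 + 0.6322 + 0.05115 = 2.840 m·K/W
Q' = ΔT/ΣR = (180 °C − 23.9 °C)/2.840 = 55.0 W/m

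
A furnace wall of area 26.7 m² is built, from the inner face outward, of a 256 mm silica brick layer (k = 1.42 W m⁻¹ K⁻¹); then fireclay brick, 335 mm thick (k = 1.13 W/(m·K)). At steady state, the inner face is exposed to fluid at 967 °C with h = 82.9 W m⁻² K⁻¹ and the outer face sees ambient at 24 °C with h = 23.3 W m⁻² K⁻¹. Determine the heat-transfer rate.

Treat each layer as a resistance in series:
  R_conv,in = 1/(hA) = 1/(82.9·26.7) = 4.518×10^-4 K/W
  R_silica brick = L/(kA) = 0.256/(1.42·26.7) = 0.006752 K/W
  R_fireclay brick = L/(kA) = 0.335/(1.13·26.7) = 0.01110 K/W
  R_conv,out = 1/(hA) = 1/(23.3·26.7) = 0.001607 K/W
ΣR = 4.518×10^-4 + 0.006752 + 0.01110 + 0.001607 = 0.01991 K/W
Q = ΔT/ΣR = (967 °C − 24 °C)/0.01991 = 47400 W

Q = 47400 W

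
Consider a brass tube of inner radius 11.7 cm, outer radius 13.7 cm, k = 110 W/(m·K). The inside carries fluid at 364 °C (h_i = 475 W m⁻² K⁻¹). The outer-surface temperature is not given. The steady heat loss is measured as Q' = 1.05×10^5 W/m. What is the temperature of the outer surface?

T_out = 39.3 °C

Series resistances:
  R'_conv,in = 1/(2πr h) = 1/(2π·0.117·475) = 0.002864 m·K/W
  R'_brass = ln(0.137/0.117)/(2πk) = 0.1578/(2π·110) = 2.283×10^-4 m·K/W
ΣR = 0.003092 m·K/W
ΔT = Q'·ΣR = 1.05×10^5 × 0.003092 = 324.7 K
Heat flows outward, so T_out = T_in − ΔT = 364 − 324.7 = 39.3 °C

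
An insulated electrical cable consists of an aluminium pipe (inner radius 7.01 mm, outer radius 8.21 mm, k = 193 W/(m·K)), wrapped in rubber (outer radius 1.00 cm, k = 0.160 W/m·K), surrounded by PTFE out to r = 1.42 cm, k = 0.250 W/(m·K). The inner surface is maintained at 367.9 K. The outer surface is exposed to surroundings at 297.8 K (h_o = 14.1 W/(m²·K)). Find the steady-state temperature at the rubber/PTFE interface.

T = 356.6 K

Resistance network (inner→outer):
  R'_aluminium = ln(0.00821/0.00701)/(2πk) = 0.1580/(2π·193) = 1.303×10^-4 m·K/W
  R'_rubber = ln(0.0100/0.00821)/(2πk) = 0.1972/(2π·0.160) = 0.1962 m·K/W
  R'_PTFE = ln(0.0142/0.0100)/(2πk) = 0.3507/(2π·0.250) = 0.2232 m·K/W
  R'_conv,out = 1/(2πr h) = 1/(2π·0.0142·14.1) = 0.7949 m·K/W
ΣR = 1.303×10^-4 + 0.1962 + 0.2232 + 0.7949 = 1.214 m·K/W
Q' = ΔT/ΣR = (367.9 K − 297.8 K)/1.214 = 57.74 W/m
From the inner boundary to the rubber/PTFE interface, ΣR_partial = 0.1963 m·K/W.
T_interface = T_in − Q'·ΣR_partial = 367.9 K − (57.74)(0.1963) = 356.6 K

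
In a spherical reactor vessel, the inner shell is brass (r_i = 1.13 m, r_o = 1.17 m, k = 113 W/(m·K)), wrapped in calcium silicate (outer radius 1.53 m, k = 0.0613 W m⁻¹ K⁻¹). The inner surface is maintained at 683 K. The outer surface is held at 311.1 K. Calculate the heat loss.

Q = 1420 W

Treat each layer as a resistance in series:
  R_brass = (1/1.13 − 1/1.17)/(4πk) = 0.03025/(4π·113) = 2.131×10^-5 K/W
  R_calcium silicate = (1/1.17 − 1/1.53)/(4πk) = 0.2011/(4π·0.0613) = 0.2611 K/W
ΣR = 2.131×10^-5 + 0.2611 = 0.2611 K/W
Q = ΔT/ΣR = (683 K − 311.1 K)/0.2611 = 1420 W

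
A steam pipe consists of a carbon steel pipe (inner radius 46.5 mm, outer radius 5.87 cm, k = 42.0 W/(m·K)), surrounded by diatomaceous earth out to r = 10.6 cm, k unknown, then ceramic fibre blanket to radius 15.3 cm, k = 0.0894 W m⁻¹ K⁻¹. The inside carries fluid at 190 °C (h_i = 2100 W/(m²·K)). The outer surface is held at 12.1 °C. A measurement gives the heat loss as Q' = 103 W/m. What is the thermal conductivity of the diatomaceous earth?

k = 0.0878 W/m·K

ΣR = ΔT/Q' = |190 − 12.1|/103 = 1.727 m·K/W
Known resistances:
  R'_conv,in = 1/(2πr h) = 1/(2π·0.0465·2100) = 0.001630 m·K/W
  R'_carbon steel = ln(0.0587/0.0465)/(2πk) = 0.2330/(2π·42.0) = 8.829×10^-4 m·K/W
  R'_ceramic fibre blanket = ln(0.153/0.106)/(2πk) = 0.3670/(2π·0.0894) = 0.6534 m·K/W
R_diatomaceous earth = ΣR − ΣR_known = 1.727 − 0.6559 = 1.071 m·K/W
ln(r₂/r₁)/(2πk) = 1.071 ⇒ k = 0.5910/(2π·1.071) = 0.0878 W/m·K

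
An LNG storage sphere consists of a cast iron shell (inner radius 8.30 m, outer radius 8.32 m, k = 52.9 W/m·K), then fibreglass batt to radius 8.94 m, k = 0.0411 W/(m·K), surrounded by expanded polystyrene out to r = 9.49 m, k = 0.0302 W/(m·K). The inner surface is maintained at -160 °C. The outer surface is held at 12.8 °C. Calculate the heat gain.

Q = 5200 W

Resistance network (inner→outer):
  R_cast iron = (1/8.30 − 1/8.32)/(4πk) = 2.896×10^-4/(4π·52.9) = 4.357×10^-7 K/W
  R_fibreglass batt = (1/8.32 − 1/8.94)/(4πk) = 0.008335/(4π·0.0411) = 0.01614 K/W
  R_expanded polystyrene = (1/8.94 − 1/9.49)/(4πk) = 0.006483/(4π·0.0302) = 0.01708 K/W
ΣR = 4.357×10^-7 + 0.01614 + 0.01708 = 0.03322 K/W
Q = ΔT/ΣR = (-160 °C − 12.8 °C)/0.03322 = -5200 W
(Negative Q ⇒ heat flows inward; heat gain = 5200 W.)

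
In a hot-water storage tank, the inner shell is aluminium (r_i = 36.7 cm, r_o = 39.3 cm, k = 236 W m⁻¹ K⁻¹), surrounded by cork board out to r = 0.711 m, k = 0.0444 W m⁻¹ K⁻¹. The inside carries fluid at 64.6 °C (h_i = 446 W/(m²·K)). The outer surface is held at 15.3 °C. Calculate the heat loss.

Q = 24.2 W

Treat each layer as a resistance in series:
  R_conv,in = 1/(4πr²h) = 1/(4π·0.367²·446) = 0.001325 K/W
  R_aluminium = (1/0.367 − 1/0.393)/(4πk) = 0.1803/(4π·236) = 6.078×10^-5 K/W
  R_cork board = (1/0.393 − 1/0.711)/(4πk) = 1.138/(4π·0.0444) = 2.040 K/W
ΣR = 0.001325 + 6.078×10^-5 + 2.040 = 2.041 K/W
Q = ΔT/ΣR = (64.6 °C − 15.3 °C)/2.041 = 24.2 W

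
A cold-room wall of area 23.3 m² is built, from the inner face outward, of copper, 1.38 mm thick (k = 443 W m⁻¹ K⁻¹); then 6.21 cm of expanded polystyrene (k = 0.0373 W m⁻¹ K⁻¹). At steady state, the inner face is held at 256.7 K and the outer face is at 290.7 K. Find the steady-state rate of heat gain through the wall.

Series thermal resistances, inner to outer:
  R_copper = L/(kA) = 0.00138/(443·23.3) = 1.337×10^-7 K/W
  R_expanded polystyrene = L/(kA) = 0.0621/(0.0373·23.3) = 0.07145 K/W
ΣR = 1.337×10^-7 + 0.07145 = 0.07145 K/W
Q = ΔT/ΣR = (256.7 K − 290.7 K)/0.07145 = -476 W
(Negative Q ⇒ heat flows inward; heat gain = 476 W.)

Q = 476 W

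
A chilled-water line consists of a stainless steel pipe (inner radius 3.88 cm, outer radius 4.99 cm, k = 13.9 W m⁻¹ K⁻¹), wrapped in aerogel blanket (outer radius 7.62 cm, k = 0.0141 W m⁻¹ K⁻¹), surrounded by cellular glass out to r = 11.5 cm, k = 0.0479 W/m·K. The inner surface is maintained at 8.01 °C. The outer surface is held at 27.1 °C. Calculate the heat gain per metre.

Q' = 3.10 W/m

Series thermal resistances, inner to outer:
  R'_stainless steel = ln(0.0499/0.0388)/(2πk) = 0.2516/(2π·13.9) = 0.002881 m·K/W
  R'_aerogel blanket = ln(0.0762/0.0499)/(2πk) = 0.4233/(2π·0.0141) = 4.778 m·K/W
  R'_cellular glass = ln(0.115/0.0762)/(2πk) = 0.4116/(2π·0.0479) = 1.368 m·K/W
ΣR = 0.002881 + 4.778 + 1.368 = 6.149 m·K/W
Q' = ΔT/ΣR = (8.01 °C − 27.1 °C)/6.149 = -3.10 W/m
(Negative Q' ⇒ heat flows inward; heat gain = 3.10 W/m.)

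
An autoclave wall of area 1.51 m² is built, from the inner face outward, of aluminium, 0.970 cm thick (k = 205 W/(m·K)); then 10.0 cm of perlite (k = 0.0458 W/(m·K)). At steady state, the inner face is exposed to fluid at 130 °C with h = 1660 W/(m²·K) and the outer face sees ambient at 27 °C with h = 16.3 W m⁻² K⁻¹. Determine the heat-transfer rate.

Q = 69.3 W

Series thermal resistances, inner to outer:
  R_conv,in = 1/(hA) = 1/(1660·1.51) = 3.989×10^-4 K/W
  R_aluminium = L/(kA) = 0.00970/(205·1.51) = 3.134×10^-5 K/W
  R_perlite = L/(kA) = 0.100/(0.0458·1.51) = 1.446 K/W
  R_conv,out = 1/(hA) = 1/(16.3·1.51) = 0.04063 K/W
ΣR = 3.989×10^-4 + 3.134×10^-5 + 1.446 + 0.04063 = 1.487 K/W
Q = ΔT/ΣR = (130 °C − 27 °C)/1.487 = 69.3 W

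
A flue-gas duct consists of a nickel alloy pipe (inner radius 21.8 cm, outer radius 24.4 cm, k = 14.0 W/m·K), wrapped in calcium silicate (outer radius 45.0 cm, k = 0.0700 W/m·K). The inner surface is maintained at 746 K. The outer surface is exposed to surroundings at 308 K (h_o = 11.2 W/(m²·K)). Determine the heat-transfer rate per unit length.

Q' = 307 W/m

Resistance network (inner→outer):
  R'_nickel alloy = ln(0.244/0.218)/(2πk) = 0.1127/(2π·14.0) = 0.001281 m·K/W
  R'_calcium silicate = ln(0.450/0.244)/(2πk) = 0.6121/(2π·0.0700) = 1.392 m·K/W
  R'_conv,out = 1/(2πr h) = 1/(2π·0.450·11.2) = 0.03158 m·K/W
ΣR = 0.001281 + 1.392 + 0.03158 = 1.425 m·K/W
Q' = ΔT/ΣR = (746 K − 308 K)/1.425 = 307 W/m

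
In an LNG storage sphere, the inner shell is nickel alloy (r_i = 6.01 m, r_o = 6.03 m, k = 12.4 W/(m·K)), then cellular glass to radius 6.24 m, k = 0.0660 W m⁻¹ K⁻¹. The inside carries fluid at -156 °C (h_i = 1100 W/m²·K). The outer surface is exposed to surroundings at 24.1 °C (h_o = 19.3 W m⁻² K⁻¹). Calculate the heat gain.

Q = 26.3 kW

Series thermal resistances, inner to outer:
  R_conv,in = 1/(4πr²h) = 1/(4π·6.01²·1100) = 2.003×10^-6 K/W
  R_nickel alloy = (1/6.01 − 1/6.03)/(4πk) = 5.519×10^-4/(4π·12.4) = 3.542×10^-6 K/W
  R_cellular glass = (1/6.03 − 1/6.24)/(4πk) = 0.005581/(4π·0.0660) = 0.006729 K/W
  R_conv,out = 1/(4πr²h) = 1/(4π·6.24²·19.3) = 1.059×10^-4 K/W
ΣR = 2.003×10^-6 + 3.542×10^-6 + 0.006729 + 1.059×10^-4 = 0.006840 K/W
Q = ΔT/ΣR = (-156 °C − 24.1 °C)/0.006840 = -26300 W
(Negative Q ⇒ heat flows inward; heat gain = 26300 W.)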